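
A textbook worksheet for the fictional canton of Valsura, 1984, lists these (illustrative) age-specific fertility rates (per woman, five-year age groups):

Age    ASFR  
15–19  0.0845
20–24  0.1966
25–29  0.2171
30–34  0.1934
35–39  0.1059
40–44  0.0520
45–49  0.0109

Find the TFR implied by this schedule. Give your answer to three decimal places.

Sum of ASFRs = 0.0845 + 0.1966 + 0.2171 + 0.1934 + 0.1059 + 0.0520 + 0.0109 = 0.8604
TFR = 5 × 0.8604 = 4.302

4.302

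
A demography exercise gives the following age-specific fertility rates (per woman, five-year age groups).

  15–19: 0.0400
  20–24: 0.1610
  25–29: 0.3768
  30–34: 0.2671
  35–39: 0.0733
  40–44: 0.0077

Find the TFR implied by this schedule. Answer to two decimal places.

4.63

Sum of ASFRs = 0.0400 + 0.1610 + 0.3768 + 0.2671 + 0.0733 + 0.0077 = 0.9259
TFR = 5 × 0.9259 = 4.6295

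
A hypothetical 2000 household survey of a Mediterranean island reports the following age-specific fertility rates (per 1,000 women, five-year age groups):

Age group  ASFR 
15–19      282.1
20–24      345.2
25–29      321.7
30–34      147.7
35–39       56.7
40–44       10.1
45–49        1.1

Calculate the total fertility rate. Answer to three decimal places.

Sum of ASFRs = 282.1 + 345.2 + 321.7 + 147.7 + 56.7 + 10.1 + 1.1 = 1164.6
TFR = 5 × 1164.6 / 1000 = 5.823

5.823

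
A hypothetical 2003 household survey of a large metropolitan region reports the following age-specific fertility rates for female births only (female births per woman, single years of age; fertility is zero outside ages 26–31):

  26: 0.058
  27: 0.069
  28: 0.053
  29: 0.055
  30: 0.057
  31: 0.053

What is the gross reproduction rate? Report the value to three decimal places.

Sum of female ASFRs = 0.058 + 0.069 + 0.053 + 0.055 + 0.057 + 0.053 = 0.345
GRR = 0.345

0.345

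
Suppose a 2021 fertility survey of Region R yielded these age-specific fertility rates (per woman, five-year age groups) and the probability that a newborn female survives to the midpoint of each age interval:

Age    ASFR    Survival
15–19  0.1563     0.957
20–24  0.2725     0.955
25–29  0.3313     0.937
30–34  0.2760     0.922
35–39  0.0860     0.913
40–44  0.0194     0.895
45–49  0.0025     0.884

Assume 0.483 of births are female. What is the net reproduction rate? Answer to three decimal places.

2.591

Proportion female at birth = 0.483.
Survival-weighted fertility by age (5·fₓ·Sₓ):
  15–19: 5 × 0.1563 × 0.957 = 0.74790
  20–24: 5 × 0.2725 × 0.955 = 1.30119
  25–29: 5 × 0.3313 × 0.937 = 1.55214
  30–34: 5 × 0.2760 × 0.922 = 1.27236
  35–39: 5 × 0.0860 × 0.913 = 0.39259
  40–44: 5 × 0.0194 × 0.895 = 0.08682
  45–49: 5 × 0.0025 × 0.884 = 0.01105
Sum = 5.36405
NRR = 0.483 × 5.36405 = 2.59084
With NRR above 1 the population is above replacement fertility.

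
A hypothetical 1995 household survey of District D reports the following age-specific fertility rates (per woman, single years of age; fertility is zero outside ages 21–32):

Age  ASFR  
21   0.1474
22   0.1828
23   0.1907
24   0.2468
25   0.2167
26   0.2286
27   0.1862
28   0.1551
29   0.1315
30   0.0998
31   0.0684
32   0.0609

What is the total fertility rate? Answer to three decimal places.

Sum of ASFRs = 0.1474 + 0.1828 + 0.1907 + 0.2468 + 0.2167 + 0.2286 + 0.1862 + 0.1551 + 0.1315 + 0.0998 + 0.0684 + 0.0609 = 1.9149
TFR = 1.9149

1.915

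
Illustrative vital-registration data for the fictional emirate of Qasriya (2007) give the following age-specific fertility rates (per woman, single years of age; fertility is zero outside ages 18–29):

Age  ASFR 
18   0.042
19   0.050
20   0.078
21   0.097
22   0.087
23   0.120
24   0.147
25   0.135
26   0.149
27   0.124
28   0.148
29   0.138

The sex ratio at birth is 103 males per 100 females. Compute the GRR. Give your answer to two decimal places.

0.65

Proportion female at birth = 100 / (100 + 103) = 0.49261.
Sum of ASFRs = 0.042 + 0.050 + 0.078 + 0.097 + 0.087 + 0.120 + 0.147 + 0.135 + 0.149 + 0.124 + 0.148 + 0.138 = 1.315
TFR = 1.315
GRR = 0.49261 × 1.315 = 0.64778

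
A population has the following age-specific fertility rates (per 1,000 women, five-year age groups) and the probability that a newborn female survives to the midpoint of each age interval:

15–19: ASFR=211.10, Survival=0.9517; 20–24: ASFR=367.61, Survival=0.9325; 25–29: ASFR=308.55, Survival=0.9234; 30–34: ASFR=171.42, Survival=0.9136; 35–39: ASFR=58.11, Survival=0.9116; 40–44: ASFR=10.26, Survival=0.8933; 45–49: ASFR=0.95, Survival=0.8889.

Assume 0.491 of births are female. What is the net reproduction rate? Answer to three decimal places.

2.573

Proportion female at birth = 0.491.
Survival-weighted fertility by age (5·fₓ·Sₓ):
  15–19: 5 × 211.10/1000 × 0.9517 = 1.00452
  20–24: 5 × 367.61/1000 × 0.9325 = 1.71398
  25–29: 5 × 308.55/1000 × 0.9234 = 1.42458
  30–34: 5 × 171.42/1000 × 0.9136 = 0.78305
  35–39: 5 × 58.11/1000 × 0.9116 = 0.26487
  40–44: 5 × 10.26/1000 × 0.8933 = 0.04583
  45–49: 5 × 0.95/1000 × 0.8889 = 0.00422
Sum = 5.24105
NRR = 0.491 × 5.24105 = 2.57336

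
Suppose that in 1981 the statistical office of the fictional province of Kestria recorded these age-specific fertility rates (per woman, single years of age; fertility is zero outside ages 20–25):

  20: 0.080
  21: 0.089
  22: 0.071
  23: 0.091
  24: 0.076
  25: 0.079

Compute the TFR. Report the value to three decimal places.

Sum of ASFRs = 0.080 + 0.089 + 0.071 + 0.091 + 0.076 + 0.079 = 0.486
TFR = 0.486

0.486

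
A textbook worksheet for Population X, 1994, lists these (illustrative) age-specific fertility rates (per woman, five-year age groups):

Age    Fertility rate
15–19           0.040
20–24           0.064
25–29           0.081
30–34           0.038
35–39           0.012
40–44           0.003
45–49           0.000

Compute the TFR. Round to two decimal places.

Sum of ASFRs = 0.040 + 0.064 + 0.081 + 0.038 + 0.012 + 0.003 + 0.000 = 0.238
TFR = 5 × 0.238 = 1.19

1.19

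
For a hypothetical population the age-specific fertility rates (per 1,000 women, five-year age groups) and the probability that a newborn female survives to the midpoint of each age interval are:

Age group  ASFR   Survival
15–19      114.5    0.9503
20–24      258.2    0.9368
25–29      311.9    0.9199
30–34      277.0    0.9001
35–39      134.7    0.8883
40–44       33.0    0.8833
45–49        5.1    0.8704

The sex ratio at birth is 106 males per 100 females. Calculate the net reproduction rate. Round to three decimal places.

2.525

Proportion female at birth = 100 / (100 + 106) = 0.48544.
Survival-weighted fertility by age (5·fₓ·Sₓ):
  15–19: 5 × 114.5/1000 × 0.9503 = 0.54405
  20–24: 5 × 258.2/1000 × 0.9368 = 1.20941
  25–29: 5 × 311.9/1000 × 0.9199 = 1.43458
  30–34: 5 × 277.0/1000 × 0.9001 = 1.24664
  35–39: 5 × 134.7/1000 × 0.8883 = 0.59827
  40–44: 5 × 33.0/1000 × 0.8833 = 0.14574
  45–49: 5 × 5.1/1000 × 0.8704 = 0.02220
Sum = 5.20089
NRR = 0.48544 × 5.20089 = 2.52472
NRR > 1, so each generation more than replaces itself.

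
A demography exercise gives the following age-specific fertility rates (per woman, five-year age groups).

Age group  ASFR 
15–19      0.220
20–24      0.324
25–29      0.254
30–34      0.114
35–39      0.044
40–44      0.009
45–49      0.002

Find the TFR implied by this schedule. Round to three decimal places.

Sum of ASFRs = 0.220 + 0.324 + 0.254 + 0.114 + 0.044 + 0.009 + 0.002 = 0.967
TFR = 5 × 0.967 = 4.835

4.835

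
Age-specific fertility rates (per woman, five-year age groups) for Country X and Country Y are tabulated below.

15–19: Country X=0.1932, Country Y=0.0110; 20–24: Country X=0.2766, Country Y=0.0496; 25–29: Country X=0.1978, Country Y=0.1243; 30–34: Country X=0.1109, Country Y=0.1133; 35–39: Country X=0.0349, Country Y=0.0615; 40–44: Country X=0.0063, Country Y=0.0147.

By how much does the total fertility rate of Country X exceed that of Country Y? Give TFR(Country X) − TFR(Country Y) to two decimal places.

2.23

Country X:
  Sum of ASFRs = 0.1932 + 0.2766 + 0.1978 + 0.1109 + 0.0349 + 0.0063 = 0.8197
  TFR = 5 × 0.8197 = 4.0985
Country Y:
  Sum of ASFRs = 0.0110 + 0.0496 + 0.1243 + 0.1133 + 0.0615 + 0.0147 = 0.3744
  TFR = 5 × 0.3744 = 1.872
Difference = 4.0985 − 1.872 = 2.2265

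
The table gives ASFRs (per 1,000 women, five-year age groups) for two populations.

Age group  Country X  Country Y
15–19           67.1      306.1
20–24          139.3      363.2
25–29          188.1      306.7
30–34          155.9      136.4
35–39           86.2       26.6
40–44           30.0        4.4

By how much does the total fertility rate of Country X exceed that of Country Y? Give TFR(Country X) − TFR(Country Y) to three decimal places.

-2.384

Country X:
  Sum of ASFRs = 67.1 + 139.3 + 188.1 + 155.9 + 86.2 + 30.0 = 666.6
  TFR = 5 × 666.6 / 1000 = 3.333
Country Y:
  Sum of ASFRs = 306.1 + 363.2 + 306.7 + 136.4 + 26.6 + 4.4 = 1143.4
  TFR = 5 × 1143.4 / 1000 = 5.717
Difference = 3.333 − 5.717 = -2.384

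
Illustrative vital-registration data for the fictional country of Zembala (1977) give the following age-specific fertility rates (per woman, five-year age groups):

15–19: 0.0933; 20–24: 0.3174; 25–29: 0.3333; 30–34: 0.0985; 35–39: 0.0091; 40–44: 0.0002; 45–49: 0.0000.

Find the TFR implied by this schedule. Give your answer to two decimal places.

Sum of ASFRs = 0.0933 + 0.3174 + 0.3333 + 0.0985 + 0.0091 + 0.0002 + 0.0000 = 0.8518
TFR = 5 × 0.8518 = 4.259

4.26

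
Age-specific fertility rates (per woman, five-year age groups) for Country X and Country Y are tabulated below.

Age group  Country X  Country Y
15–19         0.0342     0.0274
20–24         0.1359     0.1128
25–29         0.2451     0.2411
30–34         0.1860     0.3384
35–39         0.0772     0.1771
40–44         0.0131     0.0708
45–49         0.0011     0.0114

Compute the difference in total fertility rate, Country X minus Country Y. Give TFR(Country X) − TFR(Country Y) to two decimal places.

Country X:
  Sum of ASFRs = 0.0342 + 0.1359 + 0.2451 + 0.1860 + 0.0772 + 0.0131 + 0.0011 = 0.6926
  TFR = 5 × 0.6926 = 3.463
Country Y:
  Sum of ASFRs = 0.0274 + 0.1128 + 0.2411 + 0.3384 + 0.1771 + 0.0708 + 0.0114 = 0.9790
  TFR = 5 × 0.9790 = 4.895
Difference = 3.463 − 4.895 = -1.432

-1.43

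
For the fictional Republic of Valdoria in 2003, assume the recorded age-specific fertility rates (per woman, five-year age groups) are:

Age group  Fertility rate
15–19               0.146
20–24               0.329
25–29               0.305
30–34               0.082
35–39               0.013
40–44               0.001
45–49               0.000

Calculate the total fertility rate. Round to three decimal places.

Sum of ASFRs = 0.146 + 0.329 + 0.305 + 0.082 + 0.013 + 0.001 + 0.000 = 0.876
TFR = 5 × 0.876 = 4.38

4.380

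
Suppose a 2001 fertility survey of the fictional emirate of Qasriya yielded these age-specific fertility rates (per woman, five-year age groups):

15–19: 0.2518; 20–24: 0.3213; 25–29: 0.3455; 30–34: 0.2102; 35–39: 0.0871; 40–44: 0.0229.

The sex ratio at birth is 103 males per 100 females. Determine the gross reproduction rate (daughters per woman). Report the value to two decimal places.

Proportion female at birth = 100 / (100 + 103) = 0.49261.
Sum of ASFRs = 0.2518 + 0.3213 + 0.3455 + 0.2102 + 0.0871 + 0.0229 = 1.2388
TFR = 5 × 1.2388 = 6.194
GRR = 0.49261 × 6.194 = 3.05123

3.05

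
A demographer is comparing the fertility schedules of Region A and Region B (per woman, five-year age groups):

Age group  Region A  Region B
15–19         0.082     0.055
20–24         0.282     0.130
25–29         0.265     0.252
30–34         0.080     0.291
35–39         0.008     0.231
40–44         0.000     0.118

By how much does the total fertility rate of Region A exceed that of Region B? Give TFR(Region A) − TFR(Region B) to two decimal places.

-1.80

Region A:
  Sum of ASFRs = 0.082 + 0.282 + 0.265 + 0.080 + 0.008 + 0.000 = 0.717
  TFR = 5 × 0.717 = 3.585
Region B:
  Sum of ASFRs = 0.055 + 0.130 + 0.252 + 0.291 + 0.231 + 0.118 = 1.077
  TFR = 5 × 1.077 = 5.385
Difference = 3.585 − 5.385 = -1.8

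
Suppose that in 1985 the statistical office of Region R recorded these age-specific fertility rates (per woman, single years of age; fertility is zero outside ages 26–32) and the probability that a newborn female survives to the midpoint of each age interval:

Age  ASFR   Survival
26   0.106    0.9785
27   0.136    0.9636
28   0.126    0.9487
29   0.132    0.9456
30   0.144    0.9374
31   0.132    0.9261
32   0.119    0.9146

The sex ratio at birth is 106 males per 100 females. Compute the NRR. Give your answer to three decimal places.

Proportion female at birth = 100 / (100 + 106) = 0.48544.
Each age group contributes 1 × ASFR × survival:
  26: 1 × 0.106 × 0.9785 = 0.10372
  27: 1 × 0.136 × 0.9636 = 0.13105
  28: 1 × 0.126 × 0.9487 = 0.11954
  29: 1 × 0.132 × 0.9456 = 0.12482
  30: 1 × 0.144 × 0.9374 = 0.13499
  31: 1 × 0.132 × 0.9261 = 0.12225
  32: 1 × 0.119 × 0.9146 = 0.10884
Sum = 0.84521
NRR = 0.48544 × 0.84521 = 0.41030
With NRR below 1 the population is below replacement fertility.

0.410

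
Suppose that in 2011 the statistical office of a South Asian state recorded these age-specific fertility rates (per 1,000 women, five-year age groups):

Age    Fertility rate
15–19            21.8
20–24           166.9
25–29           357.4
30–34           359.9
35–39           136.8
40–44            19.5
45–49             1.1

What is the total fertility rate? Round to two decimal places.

Sum of ASFRs = 21.8 + 166.9 + 357.4 + 359.9 + 136.8 + 19.5 + 1.1 = 1063.4
TFR = 5 × 1063.4 / 1000 = 5.317

5.32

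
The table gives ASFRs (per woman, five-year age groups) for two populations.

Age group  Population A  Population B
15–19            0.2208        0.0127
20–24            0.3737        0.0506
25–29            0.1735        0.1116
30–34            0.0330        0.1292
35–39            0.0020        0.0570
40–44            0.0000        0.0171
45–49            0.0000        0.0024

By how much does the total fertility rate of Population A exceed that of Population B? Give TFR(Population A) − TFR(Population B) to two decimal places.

Population A:
  Sum of ASFRs = 0.2208 + 0.3737 + 0.1735 + 0.0330 + 0.0020 + 0.0000 + 0.0000 = 0.8030
  TFR = 5 × 0.8030 = 4.015
Population B:
  Sum of ASFRs = 0.0127 + 0.0506 + 0.1116 + 0.1292 + 0.0570 + 0.0171 + 0.0024 = 0.3806
  TFR = 5 × 0.3806 = 1.903
Difference = 4.015 − 1.903 = 2.112

2.11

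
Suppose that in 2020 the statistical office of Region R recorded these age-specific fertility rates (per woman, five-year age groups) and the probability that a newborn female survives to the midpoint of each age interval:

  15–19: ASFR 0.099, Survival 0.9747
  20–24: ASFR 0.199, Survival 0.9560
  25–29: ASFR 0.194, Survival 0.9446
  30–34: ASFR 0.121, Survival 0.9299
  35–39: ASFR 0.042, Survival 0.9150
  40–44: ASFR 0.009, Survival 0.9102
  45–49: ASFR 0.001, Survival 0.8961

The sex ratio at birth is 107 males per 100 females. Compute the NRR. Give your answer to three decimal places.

1.522

Proportion female at birth = 100 / (100 + 107) = 0.48309.
Survival-weighted fertility by age (5·fₓ·Sₓ):
  15–19: 5 × 0.099 × 0.9747 = 0.48248
  20–24: 5 × 0.199 × 0.9560 = 0.95122
  25–29: 5 × 0.194 × 0.9446 = 0.91626
  30–34: 5 × 0.121 × 0.9299 = 0.56259
  35–39: 5 × 0.042 × 0.9150 = 0.19215
  40–44: 5 × 0.009 × 0.9102 = 0.04096
  45–49: 5 × 0.001 × 0.8961 = 0.00448
Sum = 3.15014
NRR = 0.48309 × 3.15014 = 1.52180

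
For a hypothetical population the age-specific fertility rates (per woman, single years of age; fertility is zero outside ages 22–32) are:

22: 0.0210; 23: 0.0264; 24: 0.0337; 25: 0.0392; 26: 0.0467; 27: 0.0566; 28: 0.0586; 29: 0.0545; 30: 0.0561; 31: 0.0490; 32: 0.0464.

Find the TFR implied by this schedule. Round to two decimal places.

0.49

Sum of ASFRs = 0.0210 + 0.0264 + 0.0337 + 0.0392 + 0.0467 + 0.0566 + 0.0586 + 0.0545 + 0.0561 + 0.0490 + 0.0464 = 0.4882
TFR = 0.4882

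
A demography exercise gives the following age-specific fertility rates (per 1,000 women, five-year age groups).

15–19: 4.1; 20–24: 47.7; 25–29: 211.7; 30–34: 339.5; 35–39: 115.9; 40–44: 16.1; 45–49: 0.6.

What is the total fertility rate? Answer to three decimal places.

3.678

Sum of ASFRs = 4.1 + 47.7 + 211.7 + 339.5 + 115.9 + 16.1 + 0.6 = 735.6
TFR = 5 × 735.6 / 1000 = 3.678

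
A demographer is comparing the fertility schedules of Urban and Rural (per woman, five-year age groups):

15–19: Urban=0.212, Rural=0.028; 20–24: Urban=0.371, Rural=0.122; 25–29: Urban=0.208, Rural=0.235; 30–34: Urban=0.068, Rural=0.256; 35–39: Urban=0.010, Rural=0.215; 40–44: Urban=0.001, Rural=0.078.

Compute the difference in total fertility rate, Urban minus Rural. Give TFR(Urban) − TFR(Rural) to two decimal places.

Urban:
  Sum of ASFRs = 0.212 + 0.371 + 0.208 + 0.068 + 0.010 + 0.001 = 0.870
  TFR = 5 × 0.870 = 4.35
Rural:
  Sum of ASFRs = 0.028 + 0.122 + 0.235 + 0.256 + 0.215 + 0.078 = 0.934
  TFR = 5 × 0.934 = 4.67
Difference = 4.35 − 4.67 = -0.32

-0.32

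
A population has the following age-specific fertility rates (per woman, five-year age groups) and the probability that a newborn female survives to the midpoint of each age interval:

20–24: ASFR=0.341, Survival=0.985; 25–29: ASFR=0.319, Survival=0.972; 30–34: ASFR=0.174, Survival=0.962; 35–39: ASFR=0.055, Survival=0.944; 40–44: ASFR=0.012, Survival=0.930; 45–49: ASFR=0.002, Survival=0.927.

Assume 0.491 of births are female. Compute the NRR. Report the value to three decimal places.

Proportion female at birth = 0.491.
Per-age-group product (5 × ASFR × survival probability):
  20–24: 5 × 0.341 × 0.985 = 1.67943
  25–29: 5 × 0.319 × 0.972 = 1.55034
  30–34: 5 × 0.174 × 0.962 = 0.83694
  35–39: 5 × 0.055 × 0.944 = 0.25960
  40–44: 5 × 0.012 × 0.930 = 0.05580
  45–49: 5 × 0.002 × 0.927 = 0.00927
Sum = 4.39138
NRR = 0.491 × 4.39138 = 2.15617
An NRR exceeding 1 indicates intrinsic growth under these rates.

2.156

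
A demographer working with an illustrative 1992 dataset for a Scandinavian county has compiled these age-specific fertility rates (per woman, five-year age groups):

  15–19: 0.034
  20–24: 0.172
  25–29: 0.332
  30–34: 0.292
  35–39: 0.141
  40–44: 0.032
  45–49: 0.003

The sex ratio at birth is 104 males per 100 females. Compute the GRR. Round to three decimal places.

2.466

Proportion female at birth = 100 / (100 + 104) = 0.49020.
Sum of ASFRs = 0.034 + 0.172 + 0.332 + 0.292 + 0.141 + 0.032 + 0.003 = 1.006
TFR = 5 × 1.006 = 5.03
GRR = 0.49020 × 5.03 = 2.46571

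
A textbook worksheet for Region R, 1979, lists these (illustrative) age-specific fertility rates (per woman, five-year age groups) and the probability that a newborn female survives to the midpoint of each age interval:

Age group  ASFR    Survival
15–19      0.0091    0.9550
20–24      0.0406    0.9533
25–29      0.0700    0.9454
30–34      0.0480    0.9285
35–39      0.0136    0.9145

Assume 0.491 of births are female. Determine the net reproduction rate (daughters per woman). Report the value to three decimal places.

0.419

Proportion female at birth = 0.491.
Each age group contributes 5 × ASFR × survival:
  15–19: 5 × 0.0091 × 0.9550 = 0.04345
  20–24: 5 × 0.0406 × 0.9533 = 0.19352
  25–29: 5 × 0.0700 × 0.9454 = 0.33089
  30–34: 5 × 0.0480 × 0.9285 = 0.22284
  35–39: 5 × 0.0136 × 0.9145 = 0.06219
Sum = 0.85289
NRR = 0.491 × 0.85289 = 0.41877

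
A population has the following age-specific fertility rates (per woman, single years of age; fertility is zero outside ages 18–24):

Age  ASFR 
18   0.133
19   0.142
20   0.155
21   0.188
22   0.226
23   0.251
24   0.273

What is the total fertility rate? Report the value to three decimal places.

Sum of ASFRs = 0.133 + 0.142 + 0.155 + 0.188 + 0.226 + 0.251 + 0.273 = 1.368
TFR = 1.368

1.368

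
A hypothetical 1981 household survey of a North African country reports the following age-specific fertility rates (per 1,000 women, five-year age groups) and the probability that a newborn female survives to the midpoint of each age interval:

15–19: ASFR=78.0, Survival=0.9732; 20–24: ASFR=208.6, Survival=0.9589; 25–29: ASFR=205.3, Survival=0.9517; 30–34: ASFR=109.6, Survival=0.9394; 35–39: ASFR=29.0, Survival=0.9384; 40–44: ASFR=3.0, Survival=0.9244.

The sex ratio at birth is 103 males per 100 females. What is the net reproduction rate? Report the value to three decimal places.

Proportion female at birth = 100 / (100 + 103) = 0.49261.
Survival-weighted fertility by age (5·fₓ·Sₓ):
  15–19: 5 × 78.0/1000 × 0.9732 = 0.37955
  20–24: 5 × 208.6/1000 × 0.9589 = 1.00013
  25–29: 5 × 205.3/1000 × 0.9517 = 0.97692
  30–34: 5 × 109.6/1000 × 0.9394 = 0.51479
  35–39: 5 × 29.0/1000 × 0.9384 = 0.13607
  40–44: 5 × 3.0/1000 × 0.9244 = 0.01387
Sum = 3.02133
NRR = 0.49261 × 3.02133 = 1.48834

1.488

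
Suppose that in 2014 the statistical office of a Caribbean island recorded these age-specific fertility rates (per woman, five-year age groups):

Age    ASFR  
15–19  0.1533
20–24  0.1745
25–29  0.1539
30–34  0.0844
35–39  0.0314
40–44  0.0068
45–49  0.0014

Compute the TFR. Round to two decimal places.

3.03

Sum of ASFRs = 0.1533 + 0.1745 + 0.1539 + 0.0844 + 0.0314 + 0.0068 + 0.0014 = 0.6057
TFR = 5 × 0.6057 = 3.0285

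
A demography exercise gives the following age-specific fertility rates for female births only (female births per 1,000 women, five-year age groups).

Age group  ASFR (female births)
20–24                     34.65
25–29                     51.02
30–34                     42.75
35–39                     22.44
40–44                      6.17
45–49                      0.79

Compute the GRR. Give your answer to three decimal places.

0.789

Sum of female ASFRs = 34.65 + 51.02 + 42.75 + 22.44 + 6.17 + 0.79 = 157.82
GRR = 5 × 157.82 / 1000 = 0.7891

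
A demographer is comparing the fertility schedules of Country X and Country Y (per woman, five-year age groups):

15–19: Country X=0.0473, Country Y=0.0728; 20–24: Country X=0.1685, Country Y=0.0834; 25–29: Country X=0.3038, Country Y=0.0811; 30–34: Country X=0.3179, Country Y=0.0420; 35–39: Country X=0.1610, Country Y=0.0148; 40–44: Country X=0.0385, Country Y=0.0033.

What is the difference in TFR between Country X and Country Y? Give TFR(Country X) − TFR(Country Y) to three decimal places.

3.698

Country X:
  Sum of ASFRs = 0.0473 + 0.1685 + 0.3038 + 0.3179 + 0.1610 + 0.0385 = 1.0370
  TFR = 5 × 1.0370 = 5.185
Country Y:
  Sum of ASFRs = 0.0728 + 0.0834 + 0.0811 + 0.0420 + 0.0148 + 0.0033 = 0.2974
  TFR = 5 × 0.2974 = 1.487
Difference = 5.185 − 1.487 = 3.698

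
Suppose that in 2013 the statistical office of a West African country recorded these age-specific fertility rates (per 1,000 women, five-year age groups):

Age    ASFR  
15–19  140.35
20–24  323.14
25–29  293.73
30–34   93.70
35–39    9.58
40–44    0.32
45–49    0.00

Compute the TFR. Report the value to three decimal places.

Sum of ASFRs = 140.35 + 323.14 + 293.73 + 93.70 + 9.58 + 0.32 + 0.00 = 860.82
TFR = 5 × 860.82 / 1000 = 4.3041

4.304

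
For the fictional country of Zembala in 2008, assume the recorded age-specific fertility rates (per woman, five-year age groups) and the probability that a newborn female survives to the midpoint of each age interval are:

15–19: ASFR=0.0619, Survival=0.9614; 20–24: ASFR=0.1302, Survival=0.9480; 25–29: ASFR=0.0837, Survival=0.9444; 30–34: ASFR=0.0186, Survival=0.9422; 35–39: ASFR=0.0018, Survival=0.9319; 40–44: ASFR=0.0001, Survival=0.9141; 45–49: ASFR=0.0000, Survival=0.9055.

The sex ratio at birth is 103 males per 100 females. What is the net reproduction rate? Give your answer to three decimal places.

0.693

Proportion female at birth = 100 / (100 + 103) = 0.49261.
Survival-weighted fertility by age (5·fₓ·Sₓ):
  15–19: 5 × 0.0619 × 0.9614 = 0.29755
  20–24: 5 × 0.1302 × 0.9480 = 0.61715
  25–29: 5 × 0.0837 × 0.9444 = 0.39523
  30–34: 5 × 0.0186 × 0.9422 = 0.08762
  35–39: 5 × 0.0018 × 0.9319 = 0.00839
  40–44: 5 × 0.0001 × 0.9141 = 0.00046
  45–49: 5 × 0.0000 × 0.9055 = 0.00000
Sum = 1.40640
NRR = 0.49261 × 1.40640 = 0.69281
An NRR under 1 implies long-run decline under these rates.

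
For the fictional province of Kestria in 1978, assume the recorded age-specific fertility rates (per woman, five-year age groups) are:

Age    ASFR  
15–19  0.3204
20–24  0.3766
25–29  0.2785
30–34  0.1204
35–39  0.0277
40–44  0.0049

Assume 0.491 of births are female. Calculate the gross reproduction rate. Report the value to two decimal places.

2.77

Proportion female at birth = 0.491.
Sum of ASFRs = 0.3204 + 0.3766 + 0.2785 + 0.1204 + 0.0277 + 0.0049 = 1.1285
TFR = 5 × 1.1285 = 5.6425
GRR = 0.491 × 5.6425 = 2.77047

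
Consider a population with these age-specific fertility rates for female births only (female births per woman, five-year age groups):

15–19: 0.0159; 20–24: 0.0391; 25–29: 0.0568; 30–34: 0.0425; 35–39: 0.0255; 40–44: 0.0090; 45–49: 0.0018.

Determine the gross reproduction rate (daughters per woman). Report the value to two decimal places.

Sum of female ASFRs = 0.0159 + 0.0391 + 0.0568 + 0.0425 + 0.0255 + 0.0090 + 0.0018 = 0.1906
GRR = 5 × 0.1906 = 0.953

0.95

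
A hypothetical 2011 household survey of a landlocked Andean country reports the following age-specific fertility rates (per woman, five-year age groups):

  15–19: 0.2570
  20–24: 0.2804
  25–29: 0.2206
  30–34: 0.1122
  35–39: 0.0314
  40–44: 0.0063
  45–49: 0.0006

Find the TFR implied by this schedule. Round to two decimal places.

Sum of ASFRs = 0.2570 + 0.2804 + 0.2206 + 0.1122 + 0.0314 + 0.0063 + 0.0006 = 0.9085
TFR = 5 × 0.9085 = 4.5425

4.54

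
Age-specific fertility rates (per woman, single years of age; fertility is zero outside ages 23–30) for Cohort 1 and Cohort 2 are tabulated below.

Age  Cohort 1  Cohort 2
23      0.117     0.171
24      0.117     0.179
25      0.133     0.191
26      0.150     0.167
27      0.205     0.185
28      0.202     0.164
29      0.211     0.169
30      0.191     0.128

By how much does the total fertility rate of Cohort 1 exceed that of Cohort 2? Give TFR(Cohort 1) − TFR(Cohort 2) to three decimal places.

Cohort 1:
  Sum of ASFRs = 0.117 + 0.117 + 0.133 + 0.150 + 0.205 + 0.202 + 0.211 + 0.191 = 1.326
  TFR = 1.326
Cohort 2:
  Sum of ASFRs = 0.171 + 0.179 + 0.191 + 0.167 + 0.185 + 0.164 + 0.169 + 0.128 = 1.354
  TFR = 1.354
Difference = 1.326 − 1.354 = -0.028

-0.028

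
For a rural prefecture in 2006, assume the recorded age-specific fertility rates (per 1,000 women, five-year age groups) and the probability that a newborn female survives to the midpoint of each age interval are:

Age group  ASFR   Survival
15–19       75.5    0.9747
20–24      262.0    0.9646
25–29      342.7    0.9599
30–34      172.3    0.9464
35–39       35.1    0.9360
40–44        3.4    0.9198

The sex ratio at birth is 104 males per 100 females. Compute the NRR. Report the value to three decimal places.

2.094

Proportion female at birth = 100 / (100 + 104) = 0.49020.
Survival-weighted fertility by age (5·fₓ·Sₓ):
  15–19: 5 × 75.5/1000 × 0.9747 = 0.36795
  20–24: 5 × 262.0/1000 × 0.9646 = 1.26363
  25–29: 5 × 342.7/1000 × 0.9599 = 1.64479
  30–34: 5 × 172.3/1000 × 0.9464 = 0.81532
  35–39: 5 × 35.1/1000 × 0.9360 = 0.16427
  40–44: 5 × 3.4/1000 × 0.9198 = 0.01564
Sum = 4.27160
NRR = 0.49020 × 4.27160 = 2.09394
NRR > 1, so each generation more than replaces itself.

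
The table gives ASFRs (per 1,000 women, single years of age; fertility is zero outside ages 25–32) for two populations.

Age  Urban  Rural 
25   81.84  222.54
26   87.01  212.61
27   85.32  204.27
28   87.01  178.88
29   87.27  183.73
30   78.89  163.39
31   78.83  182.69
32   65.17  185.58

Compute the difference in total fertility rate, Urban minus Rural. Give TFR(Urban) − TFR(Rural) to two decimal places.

-0.88

Urban:
  Sum of ASFRs = 81.84 + 87.01 + 85.32 + 87.01 + 87.27 + 78.89 + 78.83 + 65.17 = 651.34
  TFR = 651.34 / 1000 = 0.65134
Rural:
  Sum of ASFRs = 222.54 + 212.61 + 204.27 + 178.88 + 183.73 + 163.39 + 182.69 + 185.58 = 1533.69
  TFR = 1533.69 / 1000 = 1.53369
Difference = 0.65134 − 1.53369 = -0.88235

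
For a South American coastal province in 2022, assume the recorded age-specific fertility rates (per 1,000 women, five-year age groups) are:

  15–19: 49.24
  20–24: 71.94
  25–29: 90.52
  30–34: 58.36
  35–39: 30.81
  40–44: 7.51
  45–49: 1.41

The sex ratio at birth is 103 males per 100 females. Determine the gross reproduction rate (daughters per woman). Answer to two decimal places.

0.76

Proportion female at birth = 100 / (100 + 103) = 0.49261.
Sum of ASFRs = 49.24 + 71.94 + 90.52 + 58.36 + 30.81 + 7.51 + 1.41 = 309.79
TFR = 5 × 309.79 / 1000 = 1.54895
GRR = 0.49261 × 1.54895 = 0.76303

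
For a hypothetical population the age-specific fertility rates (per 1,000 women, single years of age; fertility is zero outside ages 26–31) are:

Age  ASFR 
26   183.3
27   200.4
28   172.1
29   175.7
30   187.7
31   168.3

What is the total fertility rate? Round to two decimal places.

Sum of ASFRs = 183.3 + 200.4 + 172.1 + 175.7 + 187.7 + 168.3 = 1087.5
TFR = 1087.5 / 1000 = 1.0875

1.09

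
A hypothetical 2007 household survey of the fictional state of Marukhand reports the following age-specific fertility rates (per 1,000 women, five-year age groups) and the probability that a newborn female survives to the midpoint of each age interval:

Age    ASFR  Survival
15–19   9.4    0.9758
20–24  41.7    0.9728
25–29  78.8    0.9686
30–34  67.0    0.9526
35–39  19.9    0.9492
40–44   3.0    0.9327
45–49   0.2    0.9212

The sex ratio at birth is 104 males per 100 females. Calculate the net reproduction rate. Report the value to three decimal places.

Proportion female at birth = 100 / (100 + 104) = 0.49020.
Weighting each age-specific rate by interval width and survival:
  15–19: 5 × 9.4/1000 × 0.9758 = 0.04586
  20–24: 5 × 41.7/1000 × 0.9728 = 0.20283
  25–29: 5 × 78.8/1000 × 0.9686 = 0.38163
  30–34: 5 × 67.0/1000 × 0.9526 = 0.31912
  35–39: 5 × 19.9/1000 × 0.9492 = 0.09445
  40–44: 5 × 3.0/1000 × 0.9327 = 0.01399
  45–49: 5 × 0.2/1000 × 0.9212 = 0.00092
Sum = 1.05880
NRR = 0.49020 × 1.05880 = 0.51902
With NRR below 1 the population is below replacement fertility.

0.519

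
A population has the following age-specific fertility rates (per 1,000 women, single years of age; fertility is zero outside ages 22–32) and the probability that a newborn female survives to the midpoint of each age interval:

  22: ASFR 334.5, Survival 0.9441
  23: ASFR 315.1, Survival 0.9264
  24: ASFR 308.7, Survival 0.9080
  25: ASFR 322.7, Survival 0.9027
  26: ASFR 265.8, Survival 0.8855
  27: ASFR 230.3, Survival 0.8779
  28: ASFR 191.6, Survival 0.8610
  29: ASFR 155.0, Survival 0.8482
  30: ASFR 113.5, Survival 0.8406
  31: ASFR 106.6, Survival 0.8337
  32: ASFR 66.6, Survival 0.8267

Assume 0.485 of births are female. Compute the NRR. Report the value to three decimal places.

1.044

Proportion female at birth = 0.485.
Survival-weighted fertility by age (1·fₓ·Sₓ):
  22: 1 × 334.5/1000 × 0.9441 = 0.31580
  23: 1 × 315.1/1000 × 0.9264 = 0.29191
  24: 1 × 308.7/1000 × 0.9080 = 0.28030
  25: 1 × 322.7/1000 × 0.9027 = 0.29130
  26: 1 × 265.8/1000 × 0.8855 = 0.23537
  27: 1 × 230.3/1000 × 0.8779 = 0.20218
  28: 1 × 191.6/1000 × 0.8610 = 0.16497
  29: 1 × 155.0/1000 × 0.8482 = 0.13147
  30: 1 × 113.5/1000 × 0.8406 = 0.09541
  31: 1 × 106.6/1000 × 0.8337 = 0.08887
  32: 1 × 66.6/1000 × 0.8267 = 0.05506
Sum = 2.15264
NRR = 0.485 × 2.15264 = 1.04403
With NRR above 1 the population is above replacement fertility.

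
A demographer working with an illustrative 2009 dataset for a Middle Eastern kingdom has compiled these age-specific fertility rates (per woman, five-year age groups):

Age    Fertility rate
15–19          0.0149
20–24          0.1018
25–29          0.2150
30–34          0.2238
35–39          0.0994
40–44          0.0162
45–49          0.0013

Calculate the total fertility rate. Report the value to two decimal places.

3.36

Sum of ASFRs = 0.0149 + 0.1018 + 0.2150 + 0.2238 + 0.0994 + 0.0162 + 0.0013 = 0.6724
TFR = 5 × 0.6724 = 3.362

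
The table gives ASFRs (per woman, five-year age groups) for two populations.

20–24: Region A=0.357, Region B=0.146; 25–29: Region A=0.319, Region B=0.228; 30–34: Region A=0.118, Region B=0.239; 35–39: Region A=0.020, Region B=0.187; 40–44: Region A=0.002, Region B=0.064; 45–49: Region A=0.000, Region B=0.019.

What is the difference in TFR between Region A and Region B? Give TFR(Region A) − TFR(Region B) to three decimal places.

-0.335

Region A:
  Sum of ASFRs = 0.357 + 0.319 + 0.118 + 0.020 + 0.002 + 0.000 = 0.816
  TFR = 5 × 0.816 = 4.08
Region B:
  Sum of ASFRs = 0.146 + 0.228 + 0.239 + 0.187 + 0.064 + 0.019 = 0.883
  TFR = 5 × 0.883 = 4.415
Difference = 4.08 − 4.415 = -0.335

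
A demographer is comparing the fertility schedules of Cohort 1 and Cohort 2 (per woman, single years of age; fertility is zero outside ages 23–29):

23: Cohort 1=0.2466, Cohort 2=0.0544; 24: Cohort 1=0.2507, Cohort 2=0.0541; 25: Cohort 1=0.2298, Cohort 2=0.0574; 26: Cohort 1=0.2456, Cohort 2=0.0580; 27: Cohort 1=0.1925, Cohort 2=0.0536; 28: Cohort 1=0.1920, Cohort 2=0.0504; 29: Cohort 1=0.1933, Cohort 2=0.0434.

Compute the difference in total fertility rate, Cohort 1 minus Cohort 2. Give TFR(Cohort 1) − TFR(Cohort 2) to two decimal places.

1.18

Cohort 1:
  Sum of ASFRs = 0.2466 + 0.2507 + 0.2298 + 0.2456 + 0.1925 + 0.1920 + 0.1933 = 1.5505
  TFR = 1.5505
Cohort 2:
  Sum of ASFRs = 0.0544 + 0.0541 + 0.0574 + 0.0580 + 0.0536 + 0.0504 + 0.0434 = 0.3713
  TFR = 0.3713
Difference = 1.5505 − 0.3713 = 1.1792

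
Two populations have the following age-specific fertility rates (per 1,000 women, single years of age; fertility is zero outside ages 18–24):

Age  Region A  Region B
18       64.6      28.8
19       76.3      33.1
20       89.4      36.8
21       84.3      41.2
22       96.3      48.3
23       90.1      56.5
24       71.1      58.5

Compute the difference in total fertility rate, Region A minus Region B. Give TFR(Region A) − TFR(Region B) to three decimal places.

Region A:
  Sum of ASFRs = 64.6 + 76.3 + 89.4 + 84.3 + 96.3 + 90.1 + 71.1 = 572.1
  TFR = 572.1 / 1000 = 0.5721
Region B:
  Sum of ASFRs = 28.8 + 33.1 + 36.8 + 41.2 + 48.3 + 56.5 + 58.5 = 303.2
  TFR = 303.2 / 1000 = 0.3032
Difference = 0.5721 − 0.3032 = 0.2689

0.269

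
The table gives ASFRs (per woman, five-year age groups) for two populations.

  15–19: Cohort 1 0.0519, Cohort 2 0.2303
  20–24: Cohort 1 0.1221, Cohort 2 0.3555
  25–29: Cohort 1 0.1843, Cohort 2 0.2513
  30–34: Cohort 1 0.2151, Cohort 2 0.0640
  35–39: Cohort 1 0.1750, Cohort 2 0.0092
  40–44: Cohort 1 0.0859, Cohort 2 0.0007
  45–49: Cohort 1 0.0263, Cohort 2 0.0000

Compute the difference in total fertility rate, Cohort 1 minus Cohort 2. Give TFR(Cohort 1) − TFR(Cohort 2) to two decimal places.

-0.25

Cohort 1:
  Sum of ASFRs = 0.0519 + 0.1221 + 0.1843 + 0.2151 + 0.1750 + 0.0859 + 0.0263 = 0.8606
  TFR = 5 × 0.8606 = 4.303
Cohort 2:
  Sum of ASFRs = 0.2303 + 0.3555 + 0.2513 + 0.0640 + 0.0092 + 0.0007 + 0.0000 = 0.9110
  TFR = 5 × 0.9110 = 4.555
Difference = 4.303 − 4.555 = -0.252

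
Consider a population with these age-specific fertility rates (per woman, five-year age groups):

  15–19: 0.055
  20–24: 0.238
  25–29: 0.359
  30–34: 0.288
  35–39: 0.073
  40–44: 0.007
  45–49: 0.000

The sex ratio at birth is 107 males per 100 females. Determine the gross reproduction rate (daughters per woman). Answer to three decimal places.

Proportion female at birth = 100 / (100 + 107) = 0.48309.
Sum of ASFRs = 0.055 + 0.238 + 0.359 + 0.288 + 0.073 + 0.007 + 0.000 = 1.020
TFR = 5 × 1.020 = 5.1
GRR = 0.48309 × 5.1 = 2.46376

2.464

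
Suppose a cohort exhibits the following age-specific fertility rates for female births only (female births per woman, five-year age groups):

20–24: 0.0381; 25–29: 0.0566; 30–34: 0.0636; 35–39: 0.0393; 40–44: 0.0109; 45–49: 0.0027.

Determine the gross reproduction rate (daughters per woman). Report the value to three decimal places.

Sum of female ASFRs = 0.0381 + 0.0566 + 0.0636 + 0.0393 + 0.0109 + 0.0027 = 0.2112
GRR = 5 × 0.2112 = 1.056

1.056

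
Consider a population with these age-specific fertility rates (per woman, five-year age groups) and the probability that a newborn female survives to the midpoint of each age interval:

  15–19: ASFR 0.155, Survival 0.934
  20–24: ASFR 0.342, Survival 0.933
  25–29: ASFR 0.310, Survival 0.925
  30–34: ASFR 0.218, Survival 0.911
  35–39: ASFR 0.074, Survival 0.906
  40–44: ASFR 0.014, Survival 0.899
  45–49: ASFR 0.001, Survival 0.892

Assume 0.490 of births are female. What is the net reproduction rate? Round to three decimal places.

2.523

Proportion female at birth = 0.490.
Weighting each age-specific rate by interval width and survival:
  15–19: 5 × 0.155 × 0.934 = 0.72385
  20–24: 5 × 0.342 × 0.933 = 1.59543
  25–29: 5 × 0.310 × 0.925 = 1.43375
  30–34: 5 × 0.218 × 0.911 = 0.99299
  35–39: 5 × 0.074 × 0.906 = 0.33522
  40–44: 5 × 0.014 × 0.899 = 0.06293
  45–49: 5 × 0.001 × 0.892 = 0.00446
Sum = 5.14863
NRR = 0.490 × 5.14863 = 2.52283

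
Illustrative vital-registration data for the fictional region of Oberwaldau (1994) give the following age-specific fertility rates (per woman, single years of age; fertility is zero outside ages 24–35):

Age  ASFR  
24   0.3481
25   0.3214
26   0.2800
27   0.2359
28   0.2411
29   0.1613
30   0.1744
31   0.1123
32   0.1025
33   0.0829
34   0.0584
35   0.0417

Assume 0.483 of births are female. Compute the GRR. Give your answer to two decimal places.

1.04

Proportion female at birth = 0.483.
Sum of ASFRs = 0.3481 + 0.3214 + 0.2800 + 0.2359 + 0.2411 + 0.1613 + 0.1744 + 0.1123 + 0.1025 + 0.0829 + 0.0584 + 0.0417 = 2.1600
TFR = 2.16
GRR = 0.483 × 2.16 = 1.04328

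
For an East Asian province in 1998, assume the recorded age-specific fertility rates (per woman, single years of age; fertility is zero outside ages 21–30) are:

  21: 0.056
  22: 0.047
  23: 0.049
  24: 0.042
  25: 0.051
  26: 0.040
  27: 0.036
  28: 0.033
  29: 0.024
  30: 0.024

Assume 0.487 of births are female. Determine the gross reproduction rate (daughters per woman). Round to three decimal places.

Proportion female at birth = 0.487.
Sum of ASFRs = 0.056 + 0.047 + 0.049 + 0.042 + 0.051 + 0.040 + 0.036 + 0.033 + 0.024 + 0.024 = 0.402
TFR = 0.402
GRR = 0.487 × 0.402 = 0.19577

0.196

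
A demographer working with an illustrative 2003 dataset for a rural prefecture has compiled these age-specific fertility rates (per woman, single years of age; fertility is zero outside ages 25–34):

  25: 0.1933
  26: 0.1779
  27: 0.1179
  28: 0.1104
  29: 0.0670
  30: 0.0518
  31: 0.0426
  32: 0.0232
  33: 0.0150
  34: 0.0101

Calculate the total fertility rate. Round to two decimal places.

0.81

Sum of ASFRs = 0.1933 + 0.1779 + 0.1179 + 0.1104 + 0.0670 + 0.0518 + 0.0426 + 0.0232 + 0.0150 + 0.0101 = 0.8092
TFR = 0.8092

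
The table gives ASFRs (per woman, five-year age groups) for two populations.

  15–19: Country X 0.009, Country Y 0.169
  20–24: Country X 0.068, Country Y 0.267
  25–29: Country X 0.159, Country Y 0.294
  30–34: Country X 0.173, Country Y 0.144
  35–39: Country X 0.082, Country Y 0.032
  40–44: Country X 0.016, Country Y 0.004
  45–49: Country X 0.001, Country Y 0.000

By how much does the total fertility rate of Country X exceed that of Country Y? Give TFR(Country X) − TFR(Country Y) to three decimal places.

Country X:
  Sum of ASFRs = 0.009 + 0.068 + 0.159 + 0.173 + 0.082 + 0.016 + 0.001 = 0.508
  TFR = 5 × 0.508 = 2.54
Country Y:
  Sum of ASFRs = 0.169 + 0.267 + 0.294 + 0.144 + 0.032 + 0.004 + 0.000 = 0.910
  TFR = 5 × 0.910 = 4.55
Difference = 2.54 − 4.55 = -2.01

-2.010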